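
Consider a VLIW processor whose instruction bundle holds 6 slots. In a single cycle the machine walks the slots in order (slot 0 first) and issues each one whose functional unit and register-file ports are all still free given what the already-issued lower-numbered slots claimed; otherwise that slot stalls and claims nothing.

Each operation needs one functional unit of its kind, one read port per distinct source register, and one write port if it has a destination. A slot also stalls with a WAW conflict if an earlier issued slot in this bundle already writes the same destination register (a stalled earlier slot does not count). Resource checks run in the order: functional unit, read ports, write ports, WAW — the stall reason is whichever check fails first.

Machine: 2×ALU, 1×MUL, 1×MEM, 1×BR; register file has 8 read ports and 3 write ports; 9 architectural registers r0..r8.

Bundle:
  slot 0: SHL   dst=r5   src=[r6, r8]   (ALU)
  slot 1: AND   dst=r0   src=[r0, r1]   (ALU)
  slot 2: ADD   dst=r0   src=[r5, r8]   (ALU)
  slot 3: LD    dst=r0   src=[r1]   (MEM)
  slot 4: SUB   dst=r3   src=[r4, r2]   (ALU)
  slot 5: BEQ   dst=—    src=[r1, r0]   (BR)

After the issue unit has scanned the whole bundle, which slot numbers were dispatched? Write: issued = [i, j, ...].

issued = [0, 1, 5]

#0 ALU src=r6,r8 dispatched  <A:1 Mu:1 Ld:1 B:1 rd:6 wr:2>
#1 ALU src=r0,r1 dispatched  <A:0 Mu:1 Ld:1 B:1 rd:4 wr:1>
#2 ALU src=r5,r8 held:FU  <A:0 Mu:1 Ld:1 B:1 rd:4 wr:1>
#3 MEM src=r1 held:WAW  <A:0 Mu:1 Ld:1 B:1 rd:4 wr:1>
#4 ALU src=r4,r2 held:FU  <A:0 Mu:1 Ld:1 B:1 rd:4 wr:1>
#5 BR src=r1,r0 dispatched  <A:0 Mu:1 Ld:1 B:0 rd:2 wr:1>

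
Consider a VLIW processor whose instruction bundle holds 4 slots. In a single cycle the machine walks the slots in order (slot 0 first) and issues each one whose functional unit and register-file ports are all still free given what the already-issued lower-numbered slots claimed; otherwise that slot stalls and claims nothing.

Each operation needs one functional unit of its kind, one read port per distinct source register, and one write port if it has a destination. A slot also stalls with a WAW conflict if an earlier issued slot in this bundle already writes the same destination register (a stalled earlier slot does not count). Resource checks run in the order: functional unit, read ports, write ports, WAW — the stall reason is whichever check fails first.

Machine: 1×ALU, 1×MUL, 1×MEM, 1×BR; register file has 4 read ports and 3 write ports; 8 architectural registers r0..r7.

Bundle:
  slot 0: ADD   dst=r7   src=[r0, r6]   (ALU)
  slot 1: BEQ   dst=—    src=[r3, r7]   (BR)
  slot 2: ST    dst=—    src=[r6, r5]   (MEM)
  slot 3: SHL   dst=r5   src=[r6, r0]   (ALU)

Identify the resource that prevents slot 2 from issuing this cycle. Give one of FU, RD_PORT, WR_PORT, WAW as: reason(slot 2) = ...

reason(slot 2) = RD_PORT

[0] ALU needs rd=2 wr=1: ok; after: ALU=0 MUL=1 MEM=1 BR=1, R=2, W=2
[1] BR needs rd=2 wr=0: ok; after: ALU=0 MUL=1 MEM=1 BR=0, R=0, W=2
[2] MEM needs rd=2 wr=0: RD_PORT; after: ALU=0 MUL=1 MEM=1 BR=0, R=0, W=2
[3] ALU needs rd=2 wr=1: FU; after: ALU=0 MUL=1 MEM=1 BR=0, R=0, W=2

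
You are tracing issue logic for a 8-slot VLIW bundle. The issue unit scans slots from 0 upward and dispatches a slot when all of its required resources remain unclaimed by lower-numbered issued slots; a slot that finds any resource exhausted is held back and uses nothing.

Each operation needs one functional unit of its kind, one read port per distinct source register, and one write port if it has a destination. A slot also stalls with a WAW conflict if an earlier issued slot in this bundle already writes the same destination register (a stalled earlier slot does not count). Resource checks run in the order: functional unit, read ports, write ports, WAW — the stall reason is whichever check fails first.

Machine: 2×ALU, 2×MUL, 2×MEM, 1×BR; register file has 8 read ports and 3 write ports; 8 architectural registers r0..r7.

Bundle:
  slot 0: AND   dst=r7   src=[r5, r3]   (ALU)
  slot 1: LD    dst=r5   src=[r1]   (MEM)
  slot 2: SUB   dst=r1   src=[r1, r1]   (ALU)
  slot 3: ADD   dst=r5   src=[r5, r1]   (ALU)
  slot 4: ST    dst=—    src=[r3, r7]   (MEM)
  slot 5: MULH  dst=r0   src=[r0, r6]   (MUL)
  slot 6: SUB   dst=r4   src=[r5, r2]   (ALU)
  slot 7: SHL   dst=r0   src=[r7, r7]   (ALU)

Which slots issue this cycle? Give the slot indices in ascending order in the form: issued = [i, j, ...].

slot 0 (ALU): ISSUE — free A1,Mu2,Ld2,B1 rp6 wp2
slot 1 (MEM): ISSUE — free A1,Mu2,Ld1,B1 rp5 wp1
slot 2 (ALU): ISSUE — free A0,Mu2,Ld1,B1 rp4 wp0
slot 3 (ALU): stall FU — free A0,Mu2,Ld1,B1 rp4 wp0
slot 4 (MEM): ISSUE — free A0,Mu2,Ld0,B1 rp2 wp0
slot 5 (MUL): stall WR_PORT — free A0,Mu2,Ld0,B1 rp2 wp0
slot 6 (ALU): stall FU — free A0,Mu2,Ld0,B1 rp2 wp0
slot 7 (ALU): stall FU — free A0,Mu2,Ld0,B1 rp2 wp0

issued = [0, 1, 2, 4]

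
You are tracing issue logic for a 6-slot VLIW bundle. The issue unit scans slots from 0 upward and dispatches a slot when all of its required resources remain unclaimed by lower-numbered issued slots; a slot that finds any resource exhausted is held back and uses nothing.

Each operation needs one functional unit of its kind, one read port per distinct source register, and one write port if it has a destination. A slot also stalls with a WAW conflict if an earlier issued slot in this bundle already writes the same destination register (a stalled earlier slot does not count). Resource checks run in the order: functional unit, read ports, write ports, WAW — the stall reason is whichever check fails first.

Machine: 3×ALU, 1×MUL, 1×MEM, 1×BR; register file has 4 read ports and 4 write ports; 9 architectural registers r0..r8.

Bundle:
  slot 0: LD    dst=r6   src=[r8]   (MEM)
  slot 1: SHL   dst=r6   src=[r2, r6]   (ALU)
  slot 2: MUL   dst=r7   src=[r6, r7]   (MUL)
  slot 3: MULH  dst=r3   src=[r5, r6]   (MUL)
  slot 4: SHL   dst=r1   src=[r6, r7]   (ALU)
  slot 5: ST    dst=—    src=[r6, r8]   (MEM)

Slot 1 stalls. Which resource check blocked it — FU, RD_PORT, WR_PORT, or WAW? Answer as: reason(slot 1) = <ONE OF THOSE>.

  0. MEM→r6 ⇒ go  {3A/1Mu/0Ld/1B | 3r 3w}
  1. ALU→r6 ⇒ no(WAW)  {3A/1Mu/0Ld/1B | 3r 3w}
  2. MUL→r7 ⇒ go  {3A/0Mu/0Ld/1B | 1r 2w}
  3. MUL→r3 ⇒ no(FU)  {3A/0Mu/0Ld/1B | 1r 2w}
  4. ALU→r1 ⇒ no(RD_PORT)  {3A/0Mu/0Ld/1B | 1r 2w}
  5. MEM ⇒ no(FU)  {3A/0Mu/0Ld/1B | 1r 2w}

reason(slot 1) = WAW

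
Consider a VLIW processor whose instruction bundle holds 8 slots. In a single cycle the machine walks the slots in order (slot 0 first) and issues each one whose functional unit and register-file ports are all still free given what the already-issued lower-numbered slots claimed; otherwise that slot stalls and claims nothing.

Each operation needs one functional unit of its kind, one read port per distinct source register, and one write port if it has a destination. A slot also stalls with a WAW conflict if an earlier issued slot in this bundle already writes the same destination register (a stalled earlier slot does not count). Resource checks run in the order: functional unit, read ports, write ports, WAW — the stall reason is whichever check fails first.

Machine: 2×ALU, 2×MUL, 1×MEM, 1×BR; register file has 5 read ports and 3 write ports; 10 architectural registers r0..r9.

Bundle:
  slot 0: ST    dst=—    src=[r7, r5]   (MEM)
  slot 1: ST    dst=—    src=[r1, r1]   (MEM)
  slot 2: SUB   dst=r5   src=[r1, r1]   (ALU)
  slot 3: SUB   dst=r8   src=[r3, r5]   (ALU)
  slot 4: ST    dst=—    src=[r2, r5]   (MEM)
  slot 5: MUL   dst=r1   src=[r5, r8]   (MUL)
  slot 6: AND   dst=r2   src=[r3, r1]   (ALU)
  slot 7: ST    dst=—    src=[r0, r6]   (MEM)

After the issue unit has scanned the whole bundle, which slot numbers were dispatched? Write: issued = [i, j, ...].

issued = [0, 2, 3]

[0] MEM needs rd=2 wr=0: ok; after: ALU=2 MUL=2 MEM=0 BR=1, R=3, W=3
[1] MEM needs rd=1 wr=0: FU; after: ALU=2 MUL=2 MEM=0 BR=1, R=3, W=3
[2] ALU needs rd=1 wr=1: ok; after: ALU=1 MUL=2 MEM=0 BR=1, R=2, W=2
[3] ALU needs rd=2 wr=1: ok; after: ALU=0 MUL=2 MEM=0 BR=1, R=0, W=1
[4] MEM needs rd=2 wr=0: FU; after: ALU=0 MUL=2 MEM=0 BR=1, R=0, W=1
[5] MUL needs rd=2 wr=1: RD_PORT; after: ALU=0 MUL=2 MEM=0 BR=1, R=0, W=1
[6] ALU needs rd=2 wr=1: FU; after: ALU=0 MUL=2 MEM=0 BR=1, R=0, W=1
[7] MEM needs rd=2 wr=0: FU; after: ALU=0 MUL=2 MEM=0 BR=1, R=0, W=1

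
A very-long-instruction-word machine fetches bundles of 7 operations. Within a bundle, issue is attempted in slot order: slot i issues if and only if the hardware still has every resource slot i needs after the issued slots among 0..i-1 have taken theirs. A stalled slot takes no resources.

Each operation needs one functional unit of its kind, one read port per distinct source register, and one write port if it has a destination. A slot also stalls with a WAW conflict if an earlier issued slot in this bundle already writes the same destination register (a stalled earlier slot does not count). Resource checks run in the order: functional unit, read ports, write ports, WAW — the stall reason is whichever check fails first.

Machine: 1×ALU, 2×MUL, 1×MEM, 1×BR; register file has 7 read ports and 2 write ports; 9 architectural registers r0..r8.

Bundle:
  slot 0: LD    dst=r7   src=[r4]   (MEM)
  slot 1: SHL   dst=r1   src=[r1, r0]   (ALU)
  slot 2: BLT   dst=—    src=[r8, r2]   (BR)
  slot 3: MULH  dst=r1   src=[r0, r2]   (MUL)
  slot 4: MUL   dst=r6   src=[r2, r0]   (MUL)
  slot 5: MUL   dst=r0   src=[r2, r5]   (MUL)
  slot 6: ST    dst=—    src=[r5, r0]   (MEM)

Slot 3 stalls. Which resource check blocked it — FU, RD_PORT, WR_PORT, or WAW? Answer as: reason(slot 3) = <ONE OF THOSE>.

reason(slot 3) = WR_PORT

slot 0 (MEM): ISSUE — free A1,Mu2,Ld0,B1 rp6 wp1
slot 1 (ALU): ISSUE — free A0,Mu2,Ld0,B1 rp4 wp0
slot 2 (BR): ISSUE — free A0,Mu2,Ld0,B0 rp2 wp0
slot 3 (MUL): stall WR_PORT — free A0,Mu2,Ld0,B0 rp2 wp0
slot 4 (MUL): stall WR_PORT — free A0,Mu2,Ld0,B0 rp2 wp0
slot 5 (MUL): stall WR_PORT — free A0,Mu2,Ld0,B0 rp2 wp0
slot 6 (MEM): stall FU — free A0,Mu2,Ld0,B0 rp2 wp0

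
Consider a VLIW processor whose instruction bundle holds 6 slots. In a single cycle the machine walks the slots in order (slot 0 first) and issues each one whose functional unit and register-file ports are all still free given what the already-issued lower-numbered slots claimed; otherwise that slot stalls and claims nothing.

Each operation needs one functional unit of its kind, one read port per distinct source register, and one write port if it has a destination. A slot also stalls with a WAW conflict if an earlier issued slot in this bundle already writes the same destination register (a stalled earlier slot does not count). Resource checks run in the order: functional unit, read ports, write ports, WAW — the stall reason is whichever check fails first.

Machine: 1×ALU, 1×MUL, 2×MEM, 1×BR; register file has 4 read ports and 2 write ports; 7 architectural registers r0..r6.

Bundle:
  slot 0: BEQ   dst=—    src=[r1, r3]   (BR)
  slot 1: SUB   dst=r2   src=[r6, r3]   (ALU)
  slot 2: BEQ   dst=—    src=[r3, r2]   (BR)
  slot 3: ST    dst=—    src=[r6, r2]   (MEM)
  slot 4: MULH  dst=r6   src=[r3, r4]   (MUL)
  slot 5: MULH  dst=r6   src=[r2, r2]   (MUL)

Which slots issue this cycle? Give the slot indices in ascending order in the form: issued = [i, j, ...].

#0 BR src=r1,r3 dispatched  <A:1 Mu:1 Ld:2 B:0 rd:2 wr:2>
#1 ALU src=r6,r3 dispatched  <A:0 Mu:1 Ld:2 B:0 rd:0 wr:1>
#2 BR src=r3,r2 held:FU  <A:0 Mu:1 Ld:2 B:0 rd:0 wr:1>
#3 MEM src=r6,r2 held:RD_PORT  <A:0 Mu:1 Ld:2 B:0 rd:0 wr:1>
#4 MUL src=r3,r4 held:RD_PORT  <A:0 Mu:1 Ld:2 B:0 rd:0 wr:1>
#5 MUL src=r2,r2 held:RD_PORT  <A:0 Mu:1 Ld:2 B:0 rd:0 wr:1>

issued = [0, 1]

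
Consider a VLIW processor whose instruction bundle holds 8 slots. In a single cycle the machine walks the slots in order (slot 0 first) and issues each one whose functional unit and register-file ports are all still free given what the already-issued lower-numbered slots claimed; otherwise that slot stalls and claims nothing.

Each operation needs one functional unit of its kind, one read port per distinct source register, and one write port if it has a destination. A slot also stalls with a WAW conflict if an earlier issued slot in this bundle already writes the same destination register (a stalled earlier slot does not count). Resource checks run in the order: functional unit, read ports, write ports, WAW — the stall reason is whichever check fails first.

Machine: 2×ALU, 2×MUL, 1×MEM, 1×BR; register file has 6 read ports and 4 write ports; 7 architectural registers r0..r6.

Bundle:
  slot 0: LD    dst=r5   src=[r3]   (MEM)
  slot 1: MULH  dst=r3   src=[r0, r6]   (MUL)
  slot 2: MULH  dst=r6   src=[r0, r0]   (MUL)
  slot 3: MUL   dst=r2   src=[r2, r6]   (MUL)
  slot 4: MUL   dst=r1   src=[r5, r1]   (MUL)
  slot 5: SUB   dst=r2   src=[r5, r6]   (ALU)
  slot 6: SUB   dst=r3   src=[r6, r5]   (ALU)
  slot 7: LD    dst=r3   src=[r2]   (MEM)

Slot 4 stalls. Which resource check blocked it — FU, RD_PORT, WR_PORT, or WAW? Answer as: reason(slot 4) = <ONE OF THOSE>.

#0 MEM src=r3 dispatched  <A:2 Mu:2 Ld:0 B:1 rd:5 wr:3>
#1 MUL src=r0,r6 dispatched  <A:2 Mu:1 Ld:0 B:1 rd:3 wr:2>
#2 MUL src=r0,r0 dispatched  <A:2 Mu:0 Ld:0 B:1 rd:2 wr:1>
#3 MUL src=r2,r6 held:FU  <A:2 Mu:0 Ld:0 B:1 rd:2 wr:1>
#4 MUL src=r5,r1 held:FU  <A:2 Mu:0 Ld:0 B:1 rd:2 wr:1>
#5 ALU src=r5,r6 dispatched  <A:1 Mu:0 Ld:0 B:1 rd:0 wr:0>
#6 ALU src=r6,r5 held:RD_PORT  <A:1 Mu:0 Ld:0 B:1 rd:0 wr:0>
#7 MEM src=r2 held:FU  <A:1 Mu:0 Ld:0 B:1 rd:0 wr:0>

reason(slot 4) = FU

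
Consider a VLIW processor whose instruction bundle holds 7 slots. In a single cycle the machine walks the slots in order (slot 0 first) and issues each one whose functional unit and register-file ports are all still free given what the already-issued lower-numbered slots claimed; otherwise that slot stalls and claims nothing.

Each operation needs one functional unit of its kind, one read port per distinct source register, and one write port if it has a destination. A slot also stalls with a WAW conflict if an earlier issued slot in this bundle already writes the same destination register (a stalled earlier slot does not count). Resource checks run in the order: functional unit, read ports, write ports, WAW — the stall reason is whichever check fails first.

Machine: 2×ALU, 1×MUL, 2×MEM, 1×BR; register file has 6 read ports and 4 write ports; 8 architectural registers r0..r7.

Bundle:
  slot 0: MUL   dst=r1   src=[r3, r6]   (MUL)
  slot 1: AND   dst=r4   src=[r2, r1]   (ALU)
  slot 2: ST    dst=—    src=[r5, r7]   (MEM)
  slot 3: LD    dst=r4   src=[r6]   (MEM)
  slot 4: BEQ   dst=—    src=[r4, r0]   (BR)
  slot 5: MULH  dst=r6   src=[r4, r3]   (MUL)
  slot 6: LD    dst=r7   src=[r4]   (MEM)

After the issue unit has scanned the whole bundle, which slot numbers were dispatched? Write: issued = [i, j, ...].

issued = [0, 1, 2]

slot 0 (MUL): ISSUE — free A2,Mu0,Ld2,B1 rp4 wp3
slot 1 (ALU): ISSUE — free A1,Mu0,Ld2,B1 rp2 wp2
slot 2 (MEM): ISSUE — free A1,Mu0,Ld1,B1 rp0 wp2
slot 3 (MEM): stall RD_PORT — free A1,Mu0,Ld1,B1 rp0 wp2
slot 4 (BR): stall RD_PORT — free A1,Mu0,Ld1,B1 rp0 wp2
slot 5 (MUL): stall FU — free A1,Mu0,Ld1,B1 rp0 wp2
slot 6 (MEM): stall RD_PORT — free A1,Mu0,Ld1,B1 rp0 wp2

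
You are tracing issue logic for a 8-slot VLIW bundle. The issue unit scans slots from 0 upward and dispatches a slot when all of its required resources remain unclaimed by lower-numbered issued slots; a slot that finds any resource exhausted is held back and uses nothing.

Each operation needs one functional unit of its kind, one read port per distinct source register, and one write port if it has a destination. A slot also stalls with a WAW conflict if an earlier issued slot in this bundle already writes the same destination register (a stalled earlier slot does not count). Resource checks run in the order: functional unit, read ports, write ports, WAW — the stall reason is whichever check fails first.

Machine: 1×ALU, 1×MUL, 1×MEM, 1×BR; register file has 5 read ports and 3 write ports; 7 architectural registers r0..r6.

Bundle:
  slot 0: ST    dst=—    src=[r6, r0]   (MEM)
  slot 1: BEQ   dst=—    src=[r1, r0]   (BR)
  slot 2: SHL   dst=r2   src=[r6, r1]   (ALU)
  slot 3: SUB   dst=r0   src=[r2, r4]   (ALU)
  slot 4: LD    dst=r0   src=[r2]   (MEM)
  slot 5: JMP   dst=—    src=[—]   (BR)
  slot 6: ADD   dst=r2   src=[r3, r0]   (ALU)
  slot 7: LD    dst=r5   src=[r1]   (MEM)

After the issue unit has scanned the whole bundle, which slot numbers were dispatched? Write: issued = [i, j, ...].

issued = [0, 1]

(0) want 1×MEM +2rd +0wr — yes → AL1|MU1|ME0|BR1|rd3|wr3
(1) want 1×BR +2rd +0wr — yes → AL1|MU1|ME0|BR0|rd1|wr3
(2) want 1×ALU +2rd +1wr — RD_PORT → AL1|MU1|ME0|BR0|rd1|wr3
(3) want 1×ALU +2rd +1wr — RD_PORT → AL1|MU1|ME0|BR0|rd1|wr3
(4) want 1×MEM +1rd +1wr — FU → AL1|MU1|ME0|BR0|rd1|wr3
(5) want 1×BR +0rd +0wr — FU → AL1|MU1|ME0|BR0|rd1|wr3
(6) want 1×ALU +2rd +1wr — RD_PORT → AL1|MU1|ME0|BR0|rd1|wr3
(7) want 1×MEM +1rd +1wr — FU → AL1|MU1|ME0|BR0|rd1|wr3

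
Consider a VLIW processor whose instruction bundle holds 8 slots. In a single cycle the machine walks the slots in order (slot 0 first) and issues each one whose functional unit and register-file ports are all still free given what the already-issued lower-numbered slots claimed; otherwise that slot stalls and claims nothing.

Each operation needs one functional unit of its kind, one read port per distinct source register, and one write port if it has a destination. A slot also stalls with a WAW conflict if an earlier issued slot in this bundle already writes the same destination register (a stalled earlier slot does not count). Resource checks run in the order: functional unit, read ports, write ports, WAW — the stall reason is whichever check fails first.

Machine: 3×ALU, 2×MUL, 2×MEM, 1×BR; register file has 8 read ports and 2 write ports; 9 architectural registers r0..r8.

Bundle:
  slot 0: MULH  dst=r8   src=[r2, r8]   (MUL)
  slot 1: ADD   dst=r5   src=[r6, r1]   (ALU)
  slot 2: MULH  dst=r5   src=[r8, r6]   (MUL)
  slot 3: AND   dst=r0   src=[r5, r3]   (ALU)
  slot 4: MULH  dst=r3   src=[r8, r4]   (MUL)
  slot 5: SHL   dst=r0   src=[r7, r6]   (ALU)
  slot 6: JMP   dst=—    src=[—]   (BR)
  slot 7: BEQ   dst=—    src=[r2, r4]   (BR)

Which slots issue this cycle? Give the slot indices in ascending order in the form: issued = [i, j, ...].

issued = [0, 1, 6]

#0 MUL src=r2,r8 dispatched  <A:3 Mu:1 Ld:2 B:1 rd:6 wr:1>
#1 ALU src=r6,r1 dispatched  <A:2 Mu:1 Ld:2 B:1 rd:4 wr:0>
#2 MUL src=r8,r6 held:WR_PORT  <A:2 Mu:1 Ld:2 B:1 rd:4 wr:0>
#3 ALU src=r5,r3 held:WR_PORT  <A:2 Mu:1 Ld:2 B:1 rd:4 wr:0>
#4 MUL src=r8,r4 held:WR_PORT  <A:2 Mu:1 Ld:2 B:1 rd:4 wr:0>
#5 ALU src=r7,r6 held:WR_PORT  <A:2 Mu:1 Ld:2 B:1 rd:4 wr:0>
#6 BR src=- dispatched  <A:2 Mu:1 Ld:2 B:0 rd:4 wr:0>
#7 BR src=r2,r4 held:FU  <A:2 Mu:1 Ld:2 B:0 rd:4 wr:0>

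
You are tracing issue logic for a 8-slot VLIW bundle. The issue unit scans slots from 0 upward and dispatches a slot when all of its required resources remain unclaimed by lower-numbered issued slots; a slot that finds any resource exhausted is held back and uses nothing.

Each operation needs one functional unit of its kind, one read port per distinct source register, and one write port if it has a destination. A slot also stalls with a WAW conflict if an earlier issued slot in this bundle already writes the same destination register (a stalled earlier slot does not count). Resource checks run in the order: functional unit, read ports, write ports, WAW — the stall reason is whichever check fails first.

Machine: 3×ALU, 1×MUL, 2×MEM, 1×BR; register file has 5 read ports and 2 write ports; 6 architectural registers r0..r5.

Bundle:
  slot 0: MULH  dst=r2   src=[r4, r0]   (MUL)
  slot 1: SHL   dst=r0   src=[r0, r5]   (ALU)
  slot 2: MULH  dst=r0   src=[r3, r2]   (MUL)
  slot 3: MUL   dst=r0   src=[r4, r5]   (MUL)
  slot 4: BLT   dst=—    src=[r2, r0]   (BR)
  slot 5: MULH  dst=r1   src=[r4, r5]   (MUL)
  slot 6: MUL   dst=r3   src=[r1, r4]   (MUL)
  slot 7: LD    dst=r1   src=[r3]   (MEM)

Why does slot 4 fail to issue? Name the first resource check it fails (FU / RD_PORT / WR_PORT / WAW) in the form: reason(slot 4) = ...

reason(slot 4) = RD_PORT

(0) want 1×MUL +2rd +1wr — yes → AL3|MU0|ME2|BR1|rd3|wr1
(1) want 1×ALU +2rd +1wr — yes → AL2|MU0|ME2|BR1|rd1|wr0
(2) want 1×MUL +2rd +1wr — FU → AL2|MU0|ME2|BR1|rd1|wr0
(3) want 1×MUL +2rd +1wr — FU → AL2|MU0|ME2|BR1|rd1|wr0
(4) want 1×BR +2rd +0wr — RD_PORT → AL2|MU0|ME2|BR1|rd1|wr0
(5) want 1×MUL +2rd +1wr — FU → AL2|MU0|ME2|BR1|rd1|wr0
(6) want 1×MUL +2rd +1wr — FU → AL2|MU0|ME2|BR1|rd1|wr0
(7) want 1×MEM +1rd +1wr — WR_PORT → AL2|MU0|ME2|BR1|rd1|wr0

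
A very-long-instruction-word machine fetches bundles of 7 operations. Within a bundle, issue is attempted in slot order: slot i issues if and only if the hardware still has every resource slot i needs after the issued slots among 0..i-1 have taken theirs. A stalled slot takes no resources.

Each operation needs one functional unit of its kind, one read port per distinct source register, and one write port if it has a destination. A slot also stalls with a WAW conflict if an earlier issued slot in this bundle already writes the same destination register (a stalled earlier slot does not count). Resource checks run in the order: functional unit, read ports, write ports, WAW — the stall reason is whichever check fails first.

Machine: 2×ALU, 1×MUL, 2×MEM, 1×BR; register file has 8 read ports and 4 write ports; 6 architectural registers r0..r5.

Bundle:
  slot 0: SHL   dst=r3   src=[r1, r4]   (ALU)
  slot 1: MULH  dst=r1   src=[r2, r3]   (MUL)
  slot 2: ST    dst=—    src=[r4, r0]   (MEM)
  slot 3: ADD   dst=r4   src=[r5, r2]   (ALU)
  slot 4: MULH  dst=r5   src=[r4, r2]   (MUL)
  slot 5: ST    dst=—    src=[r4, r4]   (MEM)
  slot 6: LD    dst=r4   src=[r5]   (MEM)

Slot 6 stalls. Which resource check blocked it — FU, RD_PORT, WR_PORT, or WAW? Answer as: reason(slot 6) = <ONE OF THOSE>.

reason(slot 6) = RD_PORT

#0 ALU src=r1,r4 dispatched  <A:1 Mu:1 Ld:2 B:1 rd:6 wr:3>
#1 MUL src=r2,r3 dispatched  <A:1 Mu:0 Ld:2 B:1 rd:4 wr:2>
#2 MEM src=r4,r0 dispatched  <A:1 Mu:0 Ld:1 B:1 rd:2 wr:2>
#3 ALU src=r5,r2 dispatched  <A:0 Mu:0 Ld:1 B:1 rd:0 wr:1>
#4 MUL src=r4,r2 held:FU  <A:0 Mu:0 Ld:1 B:1 rd:0 wr:1>
#5 MEM src=r4,r4 held:RD_PORT  <A:0 Mu:0 Ld:1 B:1 rd:0 wr:1>
#6 MEM src=r5 held:RD_PORT  <A:0 Mu:0 Ld:1 B:1 rd:0 wr:1>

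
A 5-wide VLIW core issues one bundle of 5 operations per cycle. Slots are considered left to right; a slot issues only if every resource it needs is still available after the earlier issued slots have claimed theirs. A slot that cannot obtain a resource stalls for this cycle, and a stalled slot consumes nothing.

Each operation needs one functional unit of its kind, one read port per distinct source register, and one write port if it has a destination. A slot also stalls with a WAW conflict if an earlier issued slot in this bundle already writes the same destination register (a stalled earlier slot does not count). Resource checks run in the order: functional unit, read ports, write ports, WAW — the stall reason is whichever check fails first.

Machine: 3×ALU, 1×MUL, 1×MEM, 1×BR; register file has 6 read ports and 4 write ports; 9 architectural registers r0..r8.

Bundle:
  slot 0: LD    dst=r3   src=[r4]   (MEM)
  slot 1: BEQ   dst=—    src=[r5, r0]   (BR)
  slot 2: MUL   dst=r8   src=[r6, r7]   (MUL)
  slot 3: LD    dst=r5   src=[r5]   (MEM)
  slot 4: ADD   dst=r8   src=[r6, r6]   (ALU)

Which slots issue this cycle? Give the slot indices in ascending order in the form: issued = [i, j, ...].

#0 MEM src=r4 dispatched  <A:3 Mu:1 Ld:0 B:1 rd:5 wr:3>
#1 BR src=r5,r0 dispatched  <A:3 Mu:1 Ld:0 B:0 rd:3 wr:3>
#2 MUL src=r6,r7 dispatched  <A:3 Mu:0 Ld:0 B:0 rd:1 wr:2>
#3 MEM src=r5 held:FU  <A:3 Mu:0 Ld:0 B:0 rd:1 wr:2>
#4 ALU src=r6,r6 held:WAW  <A:3 Mu:0 Ld:0 B:0 rd:1 wr:2>

issued = [0, 1, 2]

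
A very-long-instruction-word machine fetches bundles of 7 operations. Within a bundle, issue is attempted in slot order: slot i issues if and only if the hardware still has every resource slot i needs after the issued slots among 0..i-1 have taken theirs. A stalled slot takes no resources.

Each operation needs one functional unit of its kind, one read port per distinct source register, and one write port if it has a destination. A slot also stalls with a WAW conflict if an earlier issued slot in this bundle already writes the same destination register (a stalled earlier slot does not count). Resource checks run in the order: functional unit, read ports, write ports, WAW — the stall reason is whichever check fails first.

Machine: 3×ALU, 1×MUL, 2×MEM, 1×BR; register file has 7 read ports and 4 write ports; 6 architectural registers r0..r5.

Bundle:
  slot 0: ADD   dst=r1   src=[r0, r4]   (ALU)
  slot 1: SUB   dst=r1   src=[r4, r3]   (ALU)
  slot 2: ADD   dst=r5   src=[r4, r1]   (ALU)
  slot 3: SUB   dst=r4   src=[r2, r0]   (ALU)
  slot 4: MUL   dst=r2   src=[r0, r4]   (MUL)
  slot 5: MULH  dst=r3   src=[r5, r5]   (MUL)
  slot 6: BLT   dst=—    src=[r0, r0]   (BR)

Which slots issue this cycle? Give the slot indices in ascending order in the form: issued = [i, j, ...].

[0] ALU needs rd=2 wr=1: ok; after: ALU=2 MUL=1 MEM=2 BR=1, R=5, W=3
[1] ALU needs rd=2 wr=1: WAW; after: ALU=2 MUL=1 MEM=2 BR=1, R=5, W=3
[2] ALU needs rd=2 wr=1: ok; after: ALU=1 MUL=1 MEM=2 BR=1, R=3, W=2
[3] ALU needs rd=2 wr=1: ok; after: ALU=0 MUL=1 MEM=2 BR=1, R=1, W=1
[4] MUL needs rd=2 wr=1: RD_PORT; after: ALU=0 MUL=1 MEM=2 BR=1, R=1, W=1
[5] MUL needs rd=1 wr=1: ok; after: ALU=0 MUL=0 MEM=2 BR=1, R=0, W=0
[6] BR needs rd=1 wr=0: RD_PORT; after: ALU=0 MUL=0 MEM=2 BR=1, R=0, W=0

issued = [0, 2, 3, 5]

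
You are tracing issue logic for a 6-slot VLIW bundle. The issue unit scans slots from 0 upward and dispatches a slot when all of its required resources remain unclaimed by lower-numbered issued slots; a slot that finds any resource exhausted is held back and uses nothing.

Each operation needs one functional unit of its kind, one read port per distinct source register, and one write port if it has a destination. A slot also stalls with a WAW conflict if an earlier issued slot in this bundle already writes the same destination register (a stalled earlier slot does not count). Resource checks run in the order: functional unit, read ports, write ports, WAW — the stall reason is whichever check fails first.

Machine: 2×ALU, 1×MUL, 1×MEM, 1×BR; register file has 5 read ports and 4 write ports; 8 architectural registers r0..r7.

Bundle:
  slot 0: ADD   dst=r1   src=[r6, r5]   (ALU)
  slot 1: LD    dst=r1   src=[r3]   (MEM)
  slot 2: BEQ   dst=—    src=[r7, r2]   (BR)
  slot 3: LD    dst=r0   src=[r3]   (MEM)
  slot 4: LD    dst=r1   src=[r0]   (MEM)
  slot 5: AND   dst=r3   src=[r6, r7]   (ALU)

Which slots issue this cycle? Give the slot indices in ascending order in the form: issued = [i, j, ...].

  0. ALU→r1 ⇒ go  {1A/1Mu/1Ld/1B | 3r 3w}
  1. MEM→r1 ⇒ no(WAW)  {1A/1Mu/1Ld/1B | 3r 3w}
  2. BR ⇒ go  {1A/1Mu/1Ld/0B | 1r 3w}
  3. MEM→r0 ⇒ go  {1A/1Mu/0Ld/0B | 0r 2w}
  4. MEM→r1 ⇒ no(FU)  {1A/1Mu/0Ld/0B | 0r 2w}
  5. ALU→r3 ⇒ no(RD_PORT)  {1A/1Mu/0Ld/0B | 0r 2w}

issued = [0, 2, 3]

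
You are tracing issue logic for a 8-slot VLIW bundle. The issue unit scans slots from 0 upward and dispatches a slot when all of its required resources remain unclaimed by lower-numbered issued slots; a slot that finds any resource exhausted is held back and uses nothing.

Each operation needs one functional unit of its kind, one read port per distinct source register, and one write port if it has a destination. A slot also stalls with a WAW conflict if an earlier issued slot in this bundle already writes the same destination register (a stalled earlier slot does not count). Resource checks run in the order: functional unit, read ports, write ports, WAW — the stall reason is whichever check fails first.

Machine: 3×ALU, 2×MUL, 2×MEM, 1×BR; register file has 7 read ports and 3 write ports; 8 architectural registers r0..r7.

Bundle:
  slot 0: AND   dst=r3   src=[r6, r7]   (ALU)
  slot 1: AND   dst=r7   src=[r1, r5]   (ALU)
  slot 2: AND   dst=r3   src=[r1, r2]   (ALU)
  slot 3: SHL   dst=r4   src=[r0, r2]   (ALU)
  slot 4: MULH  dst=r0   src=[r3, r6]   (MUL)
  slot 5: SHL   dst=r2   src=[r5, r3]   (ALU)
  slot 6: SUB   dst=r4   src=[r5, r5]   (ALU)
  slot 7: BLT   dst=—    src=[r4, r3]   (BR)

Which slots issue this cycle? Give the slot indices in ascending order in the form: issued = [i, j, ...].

issued = [0, 1, 3]

  0. ALU→r3 ⇒ go  {2A/2Mu/2Ld/1B | 5r 2w}
  1. ALU→r7 ⇒ go  {1A/2Mu/2Ld/1B | 3r 1w}
  2. ALU→r3 ⇒ no(WAW)  {1A/2Mu/2Ld/1B | 3r 1w}
  3. ALU→r4 ⇒ go  {0A/2Mu/2Ld/1B | 1r 0w}
  4. MUL→r0 ⇒ no(RD_PORT)  {0A/2Mu/2Ld/1B | 1r 0w}
  5. ALU→r2 ⇒ no(FU)  {0A/2Mu/2Ld/1B | 1r 0w}
  6. ALU→r4 ⇒ no(FU)  {0A/2Mu/2Ld/1B | 1r 0w}
  7. BR ⇒ no(RD_PORT)  {0A/2Mu/2Ld/1B | 1r 0w}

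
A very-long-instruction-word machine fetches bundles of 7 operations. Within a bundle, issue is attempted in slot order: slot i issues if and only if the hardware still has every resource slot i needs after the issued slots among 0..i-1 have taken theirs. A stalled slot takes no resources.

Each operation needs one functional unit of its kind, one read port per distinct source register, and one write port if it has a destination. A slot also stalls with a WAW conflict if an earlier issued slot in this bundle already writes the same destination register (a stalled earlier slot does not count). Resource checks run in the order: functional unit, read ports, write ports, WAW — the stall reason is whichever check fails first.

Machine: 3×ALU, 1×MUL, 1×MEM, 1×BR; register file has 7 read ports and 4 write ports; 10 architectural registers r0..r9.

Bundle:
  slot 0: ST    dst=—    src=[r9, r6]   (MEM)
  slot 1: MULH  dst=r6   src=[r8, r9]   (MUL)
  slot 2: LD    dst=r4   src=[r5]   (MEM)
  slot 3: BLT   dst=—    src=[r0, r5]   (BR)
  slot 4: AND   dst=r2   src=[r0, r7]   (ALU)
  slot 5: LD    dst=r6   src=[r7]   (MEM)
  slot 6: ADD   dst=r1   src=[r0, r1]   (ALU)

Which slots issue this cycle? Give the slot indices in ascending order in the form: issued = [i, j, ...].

issued = [0, 1, 3]

[0] MEM needs rd=2 wr=0: ok; after: ALU=3 MUL=1 MEM=0 BR=1, R=5, W=4
[1] MUL needs rd=2 wr=1: ok; after: ALU=3 MUL=0 MEM=0 BR=1, R=3, W=3
[2] MEM needs rd=1 wr=1: FU; after: ALU=3 MUL=0 MEM=0 BR=1, R=3, W=3
[3] BR needs rd=2 wr=0: ok; after: ALU=3 MUL=0 MEM=0 BR=0, R=1, W=3
[4] ALU needs rd=2 wr=1: RD_PORT; after: ALU=3 MUL=0 MEM=0 BR=0, R=1, W=3
[5] MEM needs rd=1 wr=1: FU; after: ALU=3 MUL=0 MEM=0 BR=0, R=1, W=3
[6] ALU needs rd=2 wr=1: RD_PORT; after: ALU=3 MUL=0 MEM=0 BR=0, R=1, W=3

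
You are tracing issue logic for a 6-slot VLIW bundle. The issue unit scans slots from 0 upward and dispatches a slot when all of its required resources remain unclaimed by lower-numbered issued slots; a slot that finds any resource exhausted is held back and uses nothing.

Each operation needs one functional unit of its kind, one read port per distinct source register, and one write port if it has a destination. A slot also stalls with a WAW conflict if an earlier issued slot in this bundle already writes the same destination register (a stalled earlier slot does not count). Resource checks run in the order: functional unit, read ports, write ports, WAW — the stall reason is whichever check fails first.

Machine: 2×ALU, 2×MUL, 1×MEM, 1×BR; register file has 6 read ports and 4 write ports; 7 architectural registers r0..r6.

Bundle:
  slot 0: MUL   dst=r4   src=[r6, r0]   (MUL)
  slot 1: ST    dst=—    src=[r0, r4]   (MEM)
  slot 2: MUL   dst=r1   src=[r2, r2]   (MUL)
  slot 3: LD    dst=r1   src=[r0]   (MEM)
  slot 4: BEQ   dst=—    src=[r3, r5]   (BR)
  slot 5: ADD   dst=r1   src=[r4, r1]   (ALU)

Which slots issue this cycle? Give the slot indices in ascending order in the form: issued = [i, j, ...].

issued = [0, 1, 2]

(0) want 1×MUL +2rd +1wr — yes → AL2|MU1|ME1|BR1|rd4|wr3
(1) want 1×MEM +2rd +0wr — yes → AL2|MU1|ME0|BR1|rd2|wr3
(2) want 1×MUL +1rd +1wr — yes → AL2|MU0|ME0|BR1|rd1|wr2
(3) want 1×MEM +1rd +1wr — FU → AL2|MU0|ME0|BR1|rd1|wr2
(4) want 1×BR +2rd +0wr — RD_PORT → AL2|MU0|ME0|BR1|rd1|wr2
(5) want 1×ALU +2rd +1wr — RD_PORT → AL2|MU0|ME0|BR1|rd1|wr2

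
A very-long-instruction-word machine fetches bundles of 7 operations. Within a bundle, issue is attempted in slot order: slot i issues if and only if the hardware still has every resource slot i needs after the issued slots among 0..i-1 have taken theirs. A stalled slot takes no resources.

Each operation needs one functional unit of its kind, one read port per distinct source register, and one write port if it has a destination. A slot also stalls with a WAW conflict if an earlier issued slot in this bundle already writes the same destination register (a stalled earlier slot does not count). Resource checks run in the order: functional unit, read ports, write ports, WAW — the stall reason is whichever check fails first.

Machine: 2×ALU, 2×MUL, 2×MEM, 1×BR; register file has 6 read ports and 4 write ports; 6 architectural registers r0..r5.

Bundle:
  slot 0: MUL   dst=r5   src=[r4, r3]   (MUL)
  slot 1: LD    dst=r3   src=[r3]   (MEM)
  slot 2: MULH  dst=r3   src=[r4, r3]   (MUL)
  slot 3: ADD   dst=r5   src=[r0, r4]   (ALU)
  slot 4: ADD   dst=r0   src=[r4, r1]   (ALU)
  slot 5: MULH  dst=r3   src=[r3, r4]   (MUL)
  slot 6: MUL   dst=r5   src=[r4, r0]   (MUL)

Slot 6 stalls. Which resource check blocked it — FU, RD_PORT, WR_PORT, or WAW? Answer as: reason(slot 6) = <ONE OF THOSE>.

reason(slot 6) = RD_PORT

  0. MUL→r5 ⇒ go  {2A/1Mu/2Ld/1B | 4r 3w}
  1. MEM→r3 ⇒ go  {2A/1Mu/1Ld/1B | 3r 2w}
  2. MUL→r3 ⇒ no(WAW)  {2A/1Mu/1Ld/1B | 3r 2w}
  3. ALU→r5 ⇒ no(WAW)  {2A/1Mu/1Ld/1B | 3r 2w}
  4. ALU→r0 ⇒ go  {1A/1Mu/1Ld/1B | 1r 1w}
  5. MUL→r3 ⇒ no(RD_PORT)  {1A/1Mu/1Ld/1B | 1r 1w}
  6. MUL→r5 ⇒ no(RD_PORT)  {1A/1Mu/1Ld/1B | 1r 1w}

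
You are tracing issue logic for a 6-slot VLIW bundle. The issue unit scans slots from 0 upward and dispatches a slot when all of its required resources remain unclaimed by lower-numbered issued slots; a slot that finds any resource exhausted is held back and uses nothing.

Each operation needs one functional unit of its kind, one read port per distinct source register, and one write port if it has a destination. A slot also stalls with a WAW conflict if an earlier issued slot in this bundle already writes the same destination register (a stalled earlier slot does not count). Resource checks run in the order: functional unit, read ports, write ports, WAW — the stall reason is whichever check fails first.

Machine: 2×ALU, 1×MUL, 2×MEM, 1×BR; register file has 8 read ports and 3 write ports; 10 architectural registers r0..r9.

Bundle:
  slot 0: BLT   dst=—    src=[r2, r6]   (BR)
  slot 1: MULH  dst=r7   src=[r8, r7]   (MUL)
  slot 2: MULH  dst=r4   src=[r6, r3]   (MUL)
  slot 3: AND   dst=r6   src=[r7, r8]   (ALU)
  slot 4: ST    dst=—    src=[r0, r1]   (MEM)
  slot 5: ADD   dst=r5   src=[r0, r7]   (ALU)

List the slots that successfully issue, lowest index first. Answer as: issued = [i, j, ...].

issued = [0, 1, 3, 4]

  0. BR ⇒ go  {2A/1Mu/2Ld/0B | 6r 3w}
  1. MUL→r7 ⇒ go  {2A/0Mu/2Ld/0B | 4r 2w}
  2. MUL→r4 ⇒ no(FU)  {2A/0Mu/2Ld/0B | 4r 2w}
  3. ALU→r6 ⇒ go  {1A/0Mu/2Ld/0B | 2r 1w}
  4. MEM ⇒ go  {1A/0Mu/1Ld/0B | 0r 1w}
  5. ALU→r5 ⇒ no(RD_PORT)  {1A/0Mu/1Ld/0B | 0r 1w}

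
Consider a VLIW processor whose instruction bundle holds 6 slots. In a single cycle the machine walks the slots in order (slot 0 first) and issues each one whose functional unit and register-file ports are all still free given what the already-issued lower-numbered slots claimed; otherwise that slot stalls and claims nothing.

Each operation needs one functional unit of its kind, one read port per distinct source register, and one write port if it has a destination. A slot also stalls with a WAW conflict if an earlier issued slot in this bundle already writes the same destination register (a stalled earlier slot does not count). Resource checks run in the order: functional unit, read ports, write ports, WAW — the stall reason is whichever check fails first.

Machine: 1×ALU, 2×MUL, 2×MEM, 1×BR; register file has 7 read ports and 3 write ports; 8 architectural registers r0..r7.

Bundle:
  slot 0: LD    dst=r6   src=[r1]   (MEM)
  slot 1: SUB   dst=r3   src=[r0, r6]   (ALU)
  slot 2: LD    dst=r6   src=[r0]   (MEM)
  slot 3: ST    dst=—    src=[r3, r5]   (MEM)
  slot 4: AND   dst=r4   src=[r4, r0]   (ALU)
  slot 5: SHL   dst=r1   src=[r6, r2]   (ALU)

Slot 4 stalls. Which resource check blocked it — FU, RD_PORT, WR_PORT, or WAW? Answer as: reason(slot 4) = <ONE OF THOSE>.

reason(slot 4) = FU

#0 MEM src=r1 dispatched  <A:1 Mu:2 Ld:1 B:1 rd:6 wr:2>
#1 ALU src=r0,r6 dispatched  <A:0 Mu:2 Ld:1 B:1 rd:4 wr:1>
#2 MEM src=r0 held:WAW  <A:0 Mu:2 Ld:1 B:1 rd:4 wr:1>
#3 MEM src=r3,r5 dispatched  <A:0 Mu:2 Ld:0 B:1 rd:2 wr:1>
#4 ALU src=r4,r0 held:FU  <A:0 Mu:2 Ld:0 B:1 rd:2 wr:1>
#5 ALU src=r6,r2 held:FU  <A:0 Mu:2 Ld:0 B:1 rd:2 wr:1>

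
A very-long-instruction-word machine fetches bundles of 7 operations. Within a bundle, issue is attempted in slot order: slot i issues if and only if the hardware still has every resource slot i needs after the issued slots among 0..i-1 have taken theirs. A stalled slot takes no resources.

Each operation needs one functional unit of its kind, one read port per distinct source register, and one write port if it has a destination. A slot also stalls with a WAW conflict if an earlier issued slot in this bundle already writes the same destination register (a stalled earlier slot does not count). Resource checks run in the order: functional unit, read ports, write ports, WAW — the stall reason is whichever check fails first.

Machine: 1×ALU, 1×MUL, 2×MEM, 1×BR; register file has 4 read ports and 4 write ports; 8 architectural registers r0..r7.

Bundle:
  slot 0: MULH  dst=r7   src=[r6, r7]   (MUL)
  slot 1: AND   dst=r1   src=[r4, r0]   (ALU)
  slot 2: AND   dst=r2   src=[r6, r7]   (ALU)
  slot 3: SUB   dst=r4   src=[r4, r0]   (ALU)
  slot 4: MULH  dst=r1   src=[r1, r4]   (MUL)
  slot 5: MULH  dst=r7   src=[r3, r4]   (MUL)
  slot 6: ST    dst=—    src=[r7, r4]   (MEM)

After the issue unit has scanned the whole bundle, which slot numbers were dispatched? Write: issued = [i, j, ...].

slot 0 (MUL): ISSUE — free A1,Mu0,Ld2,B1 rp2 wp3
slot 1 (ALU): ISSUE — free A0,Mu0,Ld2,B1 rp0 wp2
slot 2 (ALU): stall FU — free A0,Mu0,Ld2,B1 rp0 wp2
slot 3 (ALU): stall FU — free A0,Mu0,Ld2,B1 rp0 wp2
slot 4 (MUL): stall FU — free A0,Mu0,Ld2,B1 rp0 wp2
slot 5 (MUL): stall FU — free A0,Mu0,Ld2,B1 rp0 wp2
slot 6 (MEM): stall RD_PORT — free A0,Mu0,Ld2,B1 rp0 wp2

issued = [0, 1]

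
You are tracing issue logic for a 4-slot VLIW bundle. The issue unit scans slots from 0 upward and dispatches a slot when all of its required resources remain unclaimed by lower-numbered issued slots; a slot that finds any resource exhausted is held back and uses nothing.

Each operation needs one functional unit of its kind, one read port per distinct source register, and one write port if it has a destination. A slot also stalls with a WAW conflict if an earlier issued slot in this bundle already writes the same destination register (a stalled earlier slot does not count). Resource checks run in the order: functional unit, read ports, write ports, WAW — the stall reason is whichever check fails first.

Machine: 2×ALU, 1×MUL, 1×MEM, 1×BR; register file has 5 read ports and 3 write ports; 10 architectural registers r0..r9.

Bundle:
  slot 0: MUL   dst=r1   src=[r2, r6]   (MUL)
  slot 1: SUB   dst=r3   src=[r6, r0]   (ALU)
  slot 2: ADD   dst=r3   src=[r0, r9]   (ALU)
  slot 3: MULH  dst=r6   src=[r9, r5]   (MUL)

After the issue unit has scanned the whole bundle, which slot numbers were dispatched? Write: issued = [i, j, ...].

issued = [0, 1]

[0] MUL needs rd=2 wr=1: ok; after: ALU=2 MUL=0 MEM=1 BR=1, R=3, W=2
[1] ALU needs rd=2 wr=1: ok; after: ALU=1 MUL=0 MEM=1 BR=1, R=1, W=1
[2] ALU needs rd=2 wr=1: RD_PORT; after: ALU=1 MUL=0 MEM=1 BR=1, R=1, W=1
[3] MUL needs rd=2 wr=1: FU; after: ALU=1 MUL=0 MEM=1 BR=1, R=1, W=1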